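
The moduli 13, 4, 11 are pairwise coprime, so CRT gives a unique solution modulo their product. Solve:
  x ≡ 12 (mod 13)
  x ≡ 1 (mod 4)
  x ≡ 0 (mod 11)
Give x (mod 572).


Moduli 13, 4, 11 are pairwise coprime; by CRT there is a unique solution modulo M = 13 · 4 · 11 = 572.
Solve pairwise, accumulating the modulus:
  Start with x ≡ 12 (mod 13).
  Combine with x ≡ 1 (mod 4): since gcd(13, 4) = 1, we get a unique residue mod 52.
    Write x = 12 + 13·t and substitute into x ≡ 1 (mod 4): 13·t ≡ 1 − 12 = -11 (mod 4).
    Reduce coefficients mod 4: 1·t ≡ 1 (mod 4).
    So t ≡ 1 (mod 4).
    Then x = 12 + 13·1 = 25, valid modulo lcm(13, 4) = 52: x ≡ 25 (mod 52).
  Combine with x ≡ 0 (mod 11): since gcd(52, 11) = 1, we get a unique residue mod 572.
    Write x = 25 + 52·t and substitute into x ≡ 0 (mod 11): 52·t ≡ 0 − 25 = -25 (mod 11).
    Reduce coefficients mod 11: 8·t ≡ 8 (mod 11).
    The inverse of 8 mod 11 is 7 (since 8·7 = 56 = 5·11 + 1), so t ≡ 7·8 = 56 ≡ 1 (mod 11).
    Then x = 25 + 52·1 = 77, valid modulo lcm(52, 11) = 572: x ≡ 77 (mod 572).
Verify: 77 mod 13 = 12 ✓, 77 mod 4 = 1 ✓, 77 mod 11 = 0 ✓.

x ≡ 77 (mod 572).


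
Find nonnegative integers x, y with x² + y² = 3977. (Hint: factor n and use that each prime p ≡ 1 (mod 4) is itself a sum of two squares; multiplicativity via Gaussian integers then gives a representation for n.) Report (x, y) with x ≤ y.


Step 1: Factor n = 3977 = 41 · 97.
Step 2: Check the mod-4 condition on each prime factor: 41 ≡ 1 (mod 4), exponent 1; 97 ≡ 1 (mod 4), exponent 1.
All primes ≡ 3 (mod 4) appear to even exponent (or don't appear), so by the two-squares theorem n IS expressible as a sum of two squares.
Step 3: Build a representation. Here n = 41 · 97 is a product of primes ≡ 1 (mod 4). Each prime p ≡ 1 (mod 4) is itself a sum of two squares; find a² by testing p − a² for a perfect square:
  41: 41 − 1² = 40, 41 − 2² = 37, 41 − 3² = 32, 41 − 4² = 25 = 5² ⇒ 41 = 4² + 5².
  97: 97 − 1² = 96, 97 − 2² = 93, 97 − 3² = 88, 97 − 4² = 81 = 9² ⇒ 97 = 4² + 9².
  Combine using the Brahmagupta–Fibonacci identity (a² + b²)(c² + d²) = (ac − bd)² + (ad + bc)² = (ac + bd)² + (ad − bc)²:
  41 · 97 = 3977: from (4² + 5²)(4² + 9²), take (4·4 − 5·9, 4·9 + 5·4) = (16 − 45, 36 + 20) = (-29, 56); dropping signs (only squares matter) gives (29, 56); check 29² + 56² = 841 + 3136 = 3977 ✓.
Step 4: Order so x ≤ y and verify: 29² + 56² = 841 + 3136 = 3977 = n. ✓

n = 3977 = 29² + 56² (one valid representation with x ≤ y).


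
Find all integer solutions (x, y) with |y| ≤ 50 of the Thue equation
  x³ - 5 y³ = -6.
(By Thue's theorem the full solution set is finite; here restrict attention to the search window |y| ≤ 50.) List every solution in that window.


The equation is x³ - 5y³ = -6. For fixed y, x³ = 5·y³ − 6, so a solution requires the RHS to be a perfect cube.
Strategy: iterate y from -50 to 50, compute RHS = 5·y³ − 6, and check whether it is a (positive or negative) perfect cube.
Check small values of y:
  y = 0: RHS = -6 is not a perfect cube.
  y = 1: RHS = -1 = (-1)³ ⇒ x = -1 works.
  y = -1: RHS = -11 is not a perfect cube.
  y = 2: RHS = 34 is not a perfect cube.
  y = -2: RHS = -46 is not a perfect cube.
  y = 3: RHS = 129 is not a perfect cube.
  y = -3: RHS = -141 is not a perfect cube.
Continuing the search up to |y| = 50 finds no further solutions beyond those listed.
Collected solutions: (-1, 1).

Solutions (with |y| ≤ 50): (-1, 1).


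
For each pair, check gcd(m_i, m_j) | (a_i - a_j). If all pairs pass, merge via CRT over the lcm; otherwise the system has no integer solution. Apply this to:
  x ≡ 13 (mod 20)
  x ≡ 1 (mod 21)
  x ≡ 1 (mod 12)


Moduli 20, 21, 12 are not pairwise coprime, so CRT works modulo lcm(m_i) when all pairwise compatibility conditions hold.
Pairwise compatibility: gcd(m_i, m_j) must divide a_i - a_j for every pair.
Merge one congruence at a time:
  Start: x ≡ 13 (mod 20).
  Combine with x ≡ 1 (mod 21): gcd(20, 21) = 1; 1 - 13 = -12, which IS divisible by 1, so compatible.
    Write x = 13 + 20·t and substitute into x ≡ 1 (mod 21): 20·t ≡ 1 − 13 = -12 (mod 21).
    Reduce coefficients mod 21: 20·t ≡ 9 (mod 21).
    The inverse of 20 mod 21 is 20 (since 20·20 = 400 = 19·21 + 1), so t ≡ 20·9 = 180 ≡ 12 (mod 21).
    Then x = 13 + 20·12 = 253, valid modulo lcm(20, 21) = 420: x ≡ 253 (mod 420).
  Combine with x ≡ 1 (mod 12): gcd(420, 12) = 12; 1 - 253 = -252, which IS divisible by 12, so compatible.
    Write x = 253 + 420·t and substitute into x ≡ 1 (mod 12): 420·t ≡ 1 − 253 = -252 (mod 12).
    Divide the congruence (and modulus) by g = 12: 35·t ≡ -21 (mod 1).
    Modulo 1 every t works; take t = 0.
    Then x = 253 + 420·0 = 253, valid modulo lcm(420, 12) = 420: x ≡ 253 (mod 420).
Verify: 253 mod 20 = 13, 253 mod 21 = 1, 253 mod 12 = 1.

x ≡ 253 (mod 420).


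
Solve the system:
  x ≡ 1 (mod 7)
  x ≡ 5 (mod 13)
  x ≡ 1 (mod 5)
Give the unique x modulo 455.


Moduli 7, 13, 5 are pairwise coprime; by CRT there is a unique solution modulo M = 7 · 13 · 5 = 455.
Solve pairwise, accumulating the modulus:
  Start with x ≡ 1 (mod 7).
  Combine with x ≡ 5 (mod 13): since gcd(7, 13) = 1, we get a unique residue mod 91.
    Write x = 1 + 7·t and substitute into x ≡ 5 (mod 13): 7·t ≡ 5 − 1 = 4 (mod 13).
    The inverse of 7 mod 13 is 2 (since 7·2 = 14 = 1·13 + 1), so t ≡ 2·4 = 8 ≡ 8 (mod 13).
    Then x = 1 + 7·8 = 57, valid modulo lcm(7, 13) = 91: x ≡ 57 (mod 91).
  Combine with x ≡ 1 (mod 5): since gcd(91, 5) = 1, we get a unique residue mod 455.
    Write x = 57 + 91·t and substitute into x ≡ 1 (mod 5): 91·t ≡ 1 − 57 = -56 (mod 5).
    Reduce coefficients mod 5: 1·t ≡ 4 (mod 5).
    So t ≡ 4 (mod 5).
    Then x = 57 + 91·4 = 421, valid modulo lcm(91, 5) = 455: x ≡ 421 (mod 455).
Verify: 421 mod 7 = 1 ✓, 421 mod 13 = 5 ✓, 421 mod 5 = 1 ✓.

x ≡ 421 (mod 455).


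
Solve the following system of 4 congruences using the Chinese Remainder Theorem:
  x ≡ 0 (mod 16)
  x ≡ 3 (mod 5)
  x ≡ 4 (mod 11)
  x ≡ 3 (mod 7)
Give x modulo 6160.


Product of moduli M = 16 · 5 · 11 · 7 = 6160.
Merge one congruence at a time:
  Start: x ≡ 0 (mod 16).
  Combine with x ≡ 3 (mod 5); new modulus lcm = 80.
    Write x = 0 + 16·t and substitute into x ≡ 3 (mod 5): 16·t ≡ 3 − 0 = 3 (mod 5).
    Reduce coefficients mod 5: 1·t ≡ 3 (mod 5).
    So t ≡ 3 (mod 5).
    Then x = 0 + 16·3 = 48, valid modulo lcm(16, 5) = 80: x ≡ 48 (mod 80).
  Combine with x ≡ 4 (mod 11); new modulus lcm = 880.
    Write x = 48 + 80·t and substitute into x ≡ 4 (mod 11): 80·t ≡ 4 − 48 = -44 (mod 11).
    Reduce coefficients mod 11: 3·t ≡ 0 (mod 11).
    The inverse of 3 mod 11 is 4 (since 3·4 = 12 = 1·11 + 1), so t ≡ 4·0 = 0 ≡ 0 (mod 11).
    Then x = 48 + 80·0 = 48, valid modulo lcm(80, 11) = 880: x ≡ 48 (mod 880).
  Combine with x ≡ 3 (mod 7); new modulus lcm = 6160.
    Write x = 48 + 880·t and substitute into x ≡ 3 (mod 7): 880·t ≡ 3 − 48 = -45 (mod 7).
    Reduce coefficients mod 7: 5·t ≡ 4 (mod 7).
    The inverse of 5 mod 7 is 3 (since 5·3 = 15 = 2·7 + 1), so t ≡ 3·4 = 12 ≡ 5 (mod 7).
    Then x = 48 + 880·5 = 4448, valid modulo lcm(880, 7) = 6160: x ≡ 4448 (mod 6160).
Verify against each original: 4448 mod 16 = 0, 4448 mod 5 = 3, 4448 mod 11 = 4, 4448 mod 7 = 3.

x ≡ 4448 (mod 6160).


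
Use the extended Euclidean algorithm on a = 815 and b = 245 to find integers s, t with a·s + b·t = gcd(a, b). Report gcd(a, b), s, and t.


Euclidean algorithm on (815, 245) — divide until remainder is 0:
  815 = 3 · 245 + 80
  245 = 3 · 80 + 5
  80 = 16 · 5 + 0
gcd(815, 245) = 5.
Track Bezout coefficients alongside the remainders: start with r₀ = 815 = a·1 + b·0 (s = 1, t = 0) and r₁ = 245 = a·0 + b·1 (s = 0, t = 1); each new remainder r_{k+1} = r_{k-1} − q_k·r_k inherits s_{k+1} = s_{k-1} − q_k·s_k, t_{k+1} = t_{k-1} − q_k·t_k, so r_k = a·s_k + b·t_k at every step:
  q = 3: r = 80, s = 1 − 3·0 = 1, t = 0 − 3·1 = -3  (check: 815·1 + 245·(-3) = 80)
  q = 3: r = 5, s = 0 − 3·1 = -3, t = 1 − 3·(-3) = 10  (check: 815·(-3) + 245·10 = 5)
The row with r = 5 (the gcd) gives the Bezout coefficients s = -3, t = 10.
Result: 815 · (-3) + 245 · (10) = 5.

gcd(815, 245) = 5; s = -3, t = 10 (check: 815·(-3) + 245·10 = 5).


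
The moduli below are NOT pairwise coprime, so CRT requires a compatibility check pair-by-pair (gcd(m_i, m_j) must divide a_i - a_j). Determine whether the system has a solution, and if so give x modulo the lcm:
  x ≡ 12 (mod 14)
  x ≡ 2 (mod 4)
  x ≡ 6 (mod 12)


Moduli 14, 4, 12 are not pairwise coprime, so CRT works modulo lcm(m_i) when all pairwise compatibility conditions hold.
Pairwise compatibility: gcd(m_i, m_j) must divide a_i - a_j for every pair.
Merge one congruence at a time:
  Start: x ≡ 12 (mod 14).
  Combine with x ≡ 2 (mod 4): gcd(14, 4) = 2; 2 - 12 = -10, which IS divisible by 2, so compatible.
    Write x = 12 + 14·t and substitute into x ≡ 2 (mod 4): 14·t ≡ 2 − 12 = -10 (mod 4).
    Divide the congruence (and modulus) by g = 2: 7·t ≡ -5 (mod 2).
    Reduce coefficients mod 2: 1·t ≡ 1 (mod 2).
    So t ≡ 1 (mod 2).
    Then x = 12 + 14·1 = 26, valid modulo lcm(14, 4) = 28: x ≡ 26 (mod 28).
  Combine with x ≡ 6 (mod 12): gcd(28, 12) = 4; 6 - 26 = -20, which IS divisible by 4, so compatible.
    Write x = 26 + 28·t and substitute into x ≡ 6 (mod 12): 28·t ≡ 6 − 26 = -20 (mod 12).
    Divide the congruence (and modulus) by g = 4: 7·t ≡ -5 (mod 3).
    Reduce coefficients mod 3: 1·t ≡ 1 (mod 3).
    So t ≡ 1 (mod 3).
    Then x = 26 + 28·1 = 54, valid modulo lcm(28, 12) = 84: x ≡ 54 (mod 84).
Verify: 54 mod 14 = 12, 54 mod 4 = 2, 54 mod 12 = 6.

x ≡ 54 (mod 84).


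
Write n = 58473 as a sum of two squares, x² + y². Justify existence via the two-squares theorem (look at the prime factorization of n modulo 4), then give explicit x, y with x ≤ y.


Step 1: Factor n = 58473 = 3^2 · 73 · 89.
Step 2: Check the mod-4 condition on each prime factor: 3 ≡ 3 (mod 4), exponent 2 (must be even); 73 ≡ 1 (mod 4), exponent 1; 89 ≡ 1 (mod 4), exponent 1.
All primes ≡ 3 (mod 4) appear to even exponent (or don't appear), so by the two-squares theorem n IS expressible as a sum of two squares.
Step 3: Build a representation. Group n = k² · m with k = 3 and m = 73 · 89 = 6497 (a product of primes ≡ 1 (mod 4)); a representation of m scales to one of n via (k·x)² + (k·y)² = k²(x² + y²). Each prime p ≡ 1 (mod 4) is itself a sum of two squares; find a² by testing p − a² for a perfect square:
  73: 73 − 1² = 72, 73 − 2² = 69, 73 − 3² = 64 = 8² ⇒ 73 = 3² + 8².
  89: 89 − 1² = 88, 89 − 2² = 85, 89 − 3² = 80, 89 − 4² = 73, 89 − 5² = 64 = 8² ⇒ 89 = 5² + 8².
  Combine using the Brahmagupta–Fibonacci identity (a² + b²)(c² + d²) = (ac − bd)² + (ad + bc)² = (ac + bd)² + (ad − bc)²:
  73 · 89 = 6497: from (3² + 8²)(5² + 8²), take (3·5 − 8·8, 3·8 + 8·5) = (15 − 64, 24 + 40) = (-49, 64); dropping signs (only squares matter) gives (49, 64); check 49² + 64² = 2401 + 4096 = 6497 ✓.
  Scale by k = 3: (3·49, 3·64) = (147, 192).
Step 4: Order so x ≤ y and verify: 147² + 192² = 21609 + 36864 = 58473 = n. ✓

n = 58473 = 147² + 192² (one valid representation with x ≤ y).


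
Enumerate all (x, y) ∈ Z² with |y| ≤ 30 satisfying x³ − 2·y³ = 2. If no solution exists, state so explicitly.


The equation is x³ - 2y³ = 2. For fixed y, x³ = 2·y³ + 2, so a solution requires the RHS to be a perfect cube.
Strategy: iterate y from -30 to 30, compute RHS = 2·y³ + 2, and check whether it is a (positive or negative) perfect cube.
Check small values of y:
  y = 0: RHS = 2 is not a perfect cube.
  y = 1: RHS = 4 is not a perfect cube.
  y = -1: RHS = 0 = (0)³ ⇒ x = 0 works.
  y = 2: RHS = 18 is not a perfect cube.
  y = -2: RHS = -14 is not a perfect cube.
  y = 3: RHS = 56 is not a perfect cube.
  y = -3: RHS = -52 is not a perfect cube.
Continuing the search up to |y| = 30 finds no further solutions beyond those listed.
Collected solutions: (0, -1).

Solutions (with |y| ≤ 30): (0, -1).


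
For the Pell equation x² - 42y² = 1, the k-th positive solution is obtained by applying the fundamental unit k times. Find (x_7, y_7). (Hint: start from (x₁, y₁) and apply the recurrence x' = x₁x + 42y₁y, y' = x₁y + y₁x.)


Step 1: Find the fundamental solution (x₁, y₁) of x² - 42y² = 1.
  Expand √42 as a continued fraction. a₀ = ⌊√42⌋ = 6; iterate m_{k+1} = d_k·a_k − m_k, d_{k+1} = (42 − m_{k+1}²)/d_k, a_{k+1} = ⌊(a₀ + m_{k+1})/d_{k+1}⌋ (starting m₀ = 0, d₀ = 1), with convergents p_k = a_k·p_{k-1} + p_{k-2}, q_k = a_k·q_{k-1} + q_{k-2} (p₋₁ = 1, q₋₁ = 0):
  k = 0: a₀ = 6; p₀/q₀ = 6/1; p₀² − 42·q₀² = 36 − 42 = -6.
  k = 1: m = 6, d = 6, a = ⌊(6 + 6)/6⌋ = 2; p/q = (2·6 + 1)/(2·1 + 0) = 13/2; p² − 42·q² = 169 − 168 = 1.
  The first convergent with p² − 42·q² = 1 gives the fundamental solution (x₁, y₁) = (13, 2).
Step 2: Apply the recurrence (x_{n+1}, y_{n+1}) = (x₁x_n + 42y₁y_n, x₁y_n + y₁x_n) repeatedly.
  From (x_1, y_1) = (13, 2): x_2 = 13·13 + 42·2·2 = 337; y_2 = 13·2 + 2·13 = 52.
  From (x_2, y_2) = (337, 52): x_3 = 13·337 + 42·2·52 = 8749; y_3 = 13·52 + 2·337 = 1350.
  From (x_3, y_3) = (8749, 1350): x_4 = 13·8749 + 42·2·1350 = 227137; y_4 = 13·1350 + 2·8749 = 35048.
  From (x_4, y_4) = (227137, 35048): x_5 = 13·227137 + 42·2·35048 = 5896813; y_5 = 13·35048 + 2·227137 = 909898.
  From (x_5, y_5) = (5896813, 909898): x_6 = 13·5896813 + 42·2·909898 = 153090001; y_6 = 13·909898 + 2·5896813 = 23622300.
  From (x_6, y_6) = (153090001, 23622300): x_7 = 13·153090001 + 42·2·23622300 = 3974443213; y_7 = 13·23622300 + 2·153090001 = 613269902.
Step 3: Verify x_7² - 42·y_7² = 15796198853361763369 - 15796198853361763368 = 1 (should be 1). ✓

(x_1, y_1) = (13, 2); (x_7, y_7) = (3974443213, 613269902).


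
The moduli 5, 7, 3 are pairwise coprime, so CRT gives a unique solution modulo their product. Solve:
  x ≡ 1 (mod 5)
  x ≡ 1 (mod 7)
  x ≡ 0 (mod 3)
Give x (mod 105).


Moduli 5, 7, 3 are pairwise coprime; by CRT there is a unique solution modulo M = 5 · 7 · 3 = 105.
Solve pairwise, accumulating the modulus:
  Start with x ≡ 1 (mod 5).
  Combine with x ≡ 1 (mod 7): since gcd(5, 7) = 1, we get a unique residue mod 35.
    Write x = 1 + 5·t and substitute into x ≡ 1 (mod 7): 5·t ≡ 1 − 1 = 0 (mod 7).
    The inverse of 5 mod 7 is 3 (since 5·3 = 15 = 2·7 + 1), so t ≡ 3·0 = 0 ≡ 0 (mod 7).
    Then x = 1 + 5·0 = 1, valid modulo lcm(5, 7) = 35: x ≡ 1 (mod 35).
  Combine with x ≡ 0 (mod 3): since gcd(35, 3) = 1, we get a unique residue mod 105.
    Write x = 1 + 35·t and substitute into x ≡ 0 (mod 3): 35·t ≡ 0 − 1 = -1 (mod 3).
    Reduce coefficients mod 3: 2·t ≡ 2 (mod 3).
    The inverse of 2 mod 3 is 2 (since 2·2 = 4 = 1·3 + 1), so t ≡ 2·2 = 4 ≡ 1 (mod 3).
    Then x = 1 + 35·1 = 36, valid modulo lcm(35, 3) = 105: x ≡ 36 (mod 105).
Verify: 36 mod 5 = 1 ✓, 36 mod 7 = 1 ✓, 36 mod 3 = 0 ✓.

x ≡ 36 (mod 105).


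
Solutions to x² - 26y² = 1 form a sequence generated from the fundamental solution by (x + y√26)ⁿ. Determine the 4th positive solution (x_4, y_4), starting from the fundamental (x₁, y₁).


Step 1: Find the fundamental solution (x₁, y₁) of x² - 26y² = 1.
  Expand √26 as a continued fraction. a₀ = ⌊√26⌋ = 5; iterate m_{k+1} = d_k·a_k − m_k, d_{k+1} = (26 − m_{k+1}²)/d_k, a_{k+1} = ⌊(a₀ + m_{k+1})/d_{k+1}⌋ (starting m₀ = 0, d₀ = 1), with convergents p_k = a_k·p_{k-1} + p_{k-2}, q_k = a_k·q_{k-1} + q_{k-2} (p₋₁ = 1, q₋₁ = 0):
  k = 0: a₀ = 5; p₀/q₀ = 5/1; p₀² − 26·q₀² = 25 − 26 = -1.
  k = 1: m = 5, d = 1, a = ⌊(5 + 5)/1⌋ = 10; p/q = (10·5 + 1)/(10·1 + 0) = 51/10; p² − 26·q² = 2601 − 2600 = 1.
  The first convergent with p² − 26·q² = 1 gives the fundamental solution (x₁, y₁) = (51, 10).
Step 2: Apply the recurrence (x_{n+1}, y_{n+1}) = (x₁x_n + 26y₁y_n, x₁y_n + y₁x_n) repeatedly.
  From (x_1, y_1) = (51, 10): x_2 = 51·51 + 26·10·10 = 5201; y_2 = 51·10 + 10·51 = 1020.
  From (x_2, y_2) = (5201, 1020): x_3 = 51·5201 + 26·10·1020 = 530451; y_3 = 51·1020 + 10·5201 = 104030.
  From (x_3, y_3) = (530451, 104030): x_4 = 51·530451 + 26·10·104030 = 54100801; y_4 = 51·104030 + 10·530451 = 10610040.
Step 3: Verify x_4² - 26·y_4² = 2926896668841601 - 2926896668841600 = 1 (should be 1). ✓

(x_1, y_1) = (51, 10); (x_4, y_4) = (54100801, 10610040).


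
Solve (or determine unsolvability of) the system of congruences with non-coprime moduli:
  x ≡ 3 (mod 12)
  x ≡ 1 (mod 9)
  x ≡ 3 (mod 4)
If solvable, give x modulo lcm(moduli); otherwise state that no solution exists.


Moduli 12, 9, 4 are not pairwise coprime, so CRT works modulo lcm(m_i) when all pairwise compatibility conditions hold.
Pairwise compatibility: gcd(m_i, m_j) must divide a_i - a_j for every pair.
Merge one congruence at a time:
  Start: x ≡ 3 (mod 12).
  Combine with x ≡ 1 (mod 9): gcd(12, 9) = 3, and 1 - 3 = -2 is NOT divisible by 3.
    ⇒ system is inconsistent (no integer solution).

No solution (the system is inconsistent).


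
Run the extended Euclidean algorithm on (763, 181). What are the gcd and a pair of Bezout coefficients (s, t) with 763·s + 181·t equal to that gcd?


Euclidean algorithm on (763, 181) — divide until remainder is 0:
  763 = 4 · 181 + 39
  181 = 4 · 39 + 25
  39 = 1 · 25 + 14
  25 = 1 · 14 + 11
  14 = 1 · 11 + 3
  11 = 3 · 3 + 2
  3 = 1 · 2 + 1
  2 = 2 · 1 + 0
gcd(763, 181) = 1.
Track Bezout coefficients alongside the remainders: start with r₀ = 763 = a·1 + b·0 (s = 1, t = 0) and r₁ = 181 = a·0 + b·1 (s = 0, t = 1); each new remainder r_{k+1} = r_{k-1} − q_k·r_k inherits s_{k+1} = s_{k-1} − q_k·s_k, t_{k+1} = t_{k-1} − q_k·t_k, so r_k = a·s_k + b·t_k at every step:
  q = 4: r = 39, s = 1 − 4·0 = 1, t = 0 − 4·1 = -4  (check: 763·1 + 181·(-4) = 39)
  q = 4: r = 25, s = 0 − 4·1 = -4, t = 1 − 4·(-4) = 17  (check: 763·(-4) + 181·17 = 25)
  q = 1: r = 14, s = 1 − 1·(-4) = 5, t = -4 − 1·17 = -21  (check: 763·5 + 181·(-21) = 14)
  q = 1: r = 11, s = -4 − 1·5 = -9, t = 17 − 1·(-21) = 38  (check: 763·(-9) + 181·38 = 11)
  q = 1: r = 3, s = 5 − 1·(-9) = 14, t = -21 − 1·38 = -59  (check: 763·14 + 181·(-59) = 3)
  q = 3: r = 2, s = -9 − 3·14 = -51, t = 38 − 3·(-59) = 215  (check: 763·(-51) + 181·215 = 2)
  q = 1: r = 1, s = 14 − 1·(-51) = 65, t = -59 − 1·215 = -274  (check: 763·65 + 181·(-274) = 1)
The row with r = 1 (the gcd) gives the Bezout coefficients s = 65, t = -274.
Result: 763 · (65) + 181 · (-274) = 1.

gcd(763, 181) = 1; s = 65, t = -274 (check: 763·65 + 181·(-274) = 1).


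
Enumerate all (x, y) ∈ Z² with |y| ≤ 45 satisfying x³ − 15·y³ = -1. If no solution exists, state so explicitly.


The equation is x³ - 15y³ = -1. For fixed y, x³ = 15·y³ − 1, so a solution requires the RHS to be a perfect cube.
Strategy: iterate y from -45 to 45, compute RHS = 15·y³ − 1, and check whether it is a (positive or negative) perfect cube.
Check small values of y:
  y = 0: RHS = -1 = (-1)³ ⇒ x = -1 works.
  y = 1: RHS = 14 is not a perfect cube.
  y = -1: RHS = -16 is not a perfect cube.
  y = 2: RHS = 119 is not a perfect cube.
  y = -2: RHS = -121 is not a perfect cube.
  y = 3: RHS = 404 is not a perfect cube.
  y = -3: RHS = -406 is not a perfect cube.
Continuing the search up to |y| = 45 finds no further solutions beyond those listed.
Collected solutions: (-1, 0).

Solutions (with |y| ≤ 45): (-1, 0).


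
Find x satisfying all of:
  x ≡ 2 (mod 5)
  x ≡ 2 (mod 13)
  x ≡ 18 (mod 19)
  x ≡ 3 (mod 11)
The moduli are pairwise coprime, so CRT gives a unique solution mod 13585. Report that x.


Product of moduli M = 5 · 13 · 19 · 11 = 13585.
Merge one congruence at a time:
  Start: x ≡ 2 (mod 5).
  Combine with x ≡ 2 (mod 13); new modulus lcm = 65.
    Write x = 2 + 5·t and substitute into x ≡ 2 (mod 13): 5·t ≡ 2 − 2 = 0 (mod 13).
    The inverse of 5 mod 13 is 8 (since 5·8 = 40 = 3·13 + 1), so t ≡ 8·0 = 0 ≡ 0 (mod 13).
    Then x = 2 + 5·0 = 2, valid modulo lcm(5, 13) = 65: x ≡ 2 (mod 65).
  Combine with x ≡ 18 (mod 19); new modulus lcm = 1235.
    Write x = 2 + 65·t and substitute into x ≡ 18 (mod 19): 65·t ≡ 18 − 2 = 16 (mod 19).
    Reduce coefficients mod 19: 8·t ≡ 16 (mod 19).
    The inverse of 8 mod 19 is 12 (since 8·12 = 96 = 5·19 + 1), so t ≡ 12·16 = 192 ≡ 2 (mod 19).
    Then x = 2 + 65·2 = 132, valid modulo lcm(65, 19) = 1235: x ≡ 132 (mod 1235).
  Combine with x ≡ 3 (mod 11); new modulus lcm = 13585.
    Write x = 132 + 1235·t and substitute into x ≡ 3 (mod 11): 1235·t ≡ 3 − 132 = -129 (mod 11).
    Reduce coefficients mod 11: 3·t ≡ 3 (mod 11).
    The inverse of 3 mod 11 is 4 (since 3·4 = 12 = 1·11 + 1), so t ≡ 4·3 = 12 ≡ 1 (mod 11).
    Then x = 132 + 1235·1 = 1367, valid modulo lcm(1235, 11) = 13585: x ≡ 1367 (mod 13585).
Verify against each original: 1367 mod 5 = 2, 1367 mod 13 = 2, 1367 mod 19 = 18, 1367 mod 11 = 3.

x ≡ 1367 (mod 13585).


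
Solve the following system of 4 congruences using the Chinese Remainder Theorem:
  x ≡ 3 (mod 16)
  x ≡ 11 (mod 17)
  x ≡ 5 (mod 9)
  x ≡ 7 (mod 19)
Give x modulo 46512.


Product of moduli M = 16 · 17 · 9 · 19 = 46512.
Merge one congruence at a time:
  Start: x ≡ 3 (mod 16).
  Combine with x ≡ 11 (mod 17); new modulus lcm = 272.
    Write x = 3 + 16·t and substitute into x ≡ 11 (mod 17): 16·t ≡ 11 − 3 = 8 (mod 17).
    The inverse of 16 mod 17 is 16 (since 16·16 = 256 = 15·17 + 1), so t ≡ 16·8 = 128 ≡ 9 (mod 17).
    Then x = 3 + 16·9 = 147, valid modulo lcm(16, 17) = 272: x ≡ 147 (mod 272).
  Combine with x ≡ 5 (mod 9); new modulus lcm = 2448.
    Write x = 147 + 272·t and substitute into x ≡ 5 (mod 9): 272·t ≡ 5 − 147 = -142 (mod 9).
    Reduce coefficients mod 9: 2·t ≡ 2 (mod 9).
    The inverse of 2 mod 9 is 5 (since 2·5 = 10 = 1·9 + 1), so t ≡ 5·2 = 10 ≡ 1 (mod 9).
    Then x = 147 + 272·1 = 419, valid modulo lcm(272, 9) = 2448: x ≡ 419 (mod 2448).
  Combine with x ≡ 7 (mod 19); new modulus lcm = 46512.
    Write x = 419 + 2448·t and substitute into x ≡ 7 (mod 19): 2448·t ≡ 7 − 419 = -412 (mod 19).
    Reduce coefficients mod 19: 16·t ≡ 6 (mod 19).
    The inverse of 16 mod 19 is 6 (since 16·6 = 96 = 5·19 + 1), so t ≡ 6·6 = 36 ≡ 17 (mod 19).
    Then x = 419 + 2448·17 = 42035, valid modulo lcm(2448, 19) = 46512: x ≡ 42035 (mod 46512).
Verify against each original: 42035 mod 16 = 3, 42035 mod 17 = 11, 42035 mod 9 = 5, 42035 mod 19 = 7.

x ≡ 42035 (mod 46512).


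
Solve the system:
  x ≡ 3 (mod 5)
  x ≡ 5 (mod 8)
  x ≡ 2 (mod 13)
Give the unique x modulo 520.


Moduli 5, 8, 13 are pairwise coprime; by CRT there is a unique solution modulo M = 5 · 8 · 13 = 520.
Solve pairwise, accumulating the modulus:
  Start with x ≡ 3 (mod 5).
  Combine with x ≡ 5 (mod 8): since gcd(5, 8) = 1, we get a unique residue mod 40.
    Write x = 3 + 5·t and substitute into x ≡ 5 (mod 8): 5·t ≡ 5 − 3 = 2 (mod 8).
    The inverse of 5 mod 8 is 5 (since 5·5 = 25 = 3·8 + 1), so t ≡ 5·2 = 10 ≡ 2 (mod 8).
    Then x = 3 + 5·2 = 13, valid modulo lcm(5, 8) = 40: x ≡ 13 (mod 40).
  Combine with x ≡ 2 (mod 13): since gcd(40, 13) = 1, we get a unique residue mod 520.
    Write x = 13 + 40·t and substitute into x ≡ 2 (mod 13): 40·t ≡ 2 − 13 = -11 (mod 13).
    Reduce coefficients mod 13: 1·t ≡ 2 (mod 13).
    So t ≡ 2 (mod 13).
    Then x = 13 + 40·2 = 93, valid modulo lcm(40, 13) = 520: x ≡ 93 (mod 520).
Verify: 93 mod 5 = 3 ✓, 93 mod 8 = 5 ✓, 93 mod 13 = 2 ✓.

x ≡ 93 (mod 520).


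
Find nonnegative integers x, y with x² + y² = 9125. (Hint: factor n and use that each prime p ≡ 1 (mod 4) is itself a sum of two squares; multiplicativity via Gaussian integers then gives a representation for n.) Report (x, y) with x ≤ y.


Step 1: Factor n = 9125 = 5^3 · 73.
Step 2: Check the mod-4 condition on each prime factor: 5 ≡ 1 (mod 4), exponent 3; 73 ≡ 1 (mod 4), exponent 1.
All primes ≡ 3 (mod 4) appear to even exponent (or don't appear), so by the two-squares theorem n IS expressible as a sum of two squares.
Step 3: Build a representation. Group n = k² · m with k = 5 and m = 5 · 73 = 365 (a product of primes ≡ 1 (mod 4)); a representation of m scales to one of n via (k·x)² + (k·y)² = k²(x² + y²). Each prime p ≡ 1 (mod 4) is itself a sum of two squares; find a² by testing p − a² for a perfect square:
  5: 5 − 1² = 4 = 2² ⇒ 5 = 1² + 2².
  73: 73 − 1² = 72, 73 − 2² = 69, 73 − 3² = 64 = 8² ⇒ 73 = 3² + 8².
  Combine using the Brahmagupta–Fibonacci identity (a² + b²)(c² + d²) = (ac − bd)² + (ad + bc)² = (ac + bd)² + (ad − bc)²:
  5 · 73 = 365: from (1² + 2²)(3² + 8²), take (1·3 − 2·8, 1·8 + 2·3) = (3 − 16, 8 + 6) = (-13, 14); dropping signs (only squares matter) gives (13, 14); check 13² + 14² = 169 + 196 = 365 ✓.
  Scale by k = 5: (5·13, 5·14) = (65, 70).
Step 4: Order so x ≤ y and verify: 65² + 70² = 4225 + 4900 = 9125 = n. ✓

n = 9125 = 65² + 70² (one valid representation with x ≤ y).


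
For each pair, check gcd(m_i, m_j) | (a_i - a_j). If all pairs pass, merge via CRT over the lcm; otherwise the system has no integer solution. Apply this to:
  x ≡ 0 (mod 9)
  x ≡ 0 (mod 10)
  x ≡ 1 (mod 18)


Moduli 9, 10, 18 are not pairwise coprime, so CRT works modulo lcm(m_i) when all pairwise compatibility conditions hold.
Pairwise compatibility: gcd(m_i, m_j) must divide a_i - a_j for every pair.
Merge one congruence at a time:
  Start: x ≡ 0 (mod 9).
  Combine with x ≡ 0 (mod 10): gcd(9, 10) = 1; 0 - 0 = 0, which IS divisible by 1, so compatible.
    Write x = 0 + 9·t and substitute into x ≡ 0 (mod 10): 9·t ≡ 0 − 0 = 0 (mod 10).
    The inverse of 9 mod 10 is 9 (since 9·9 = 81 = 8·10 + 1), so t ≡ 9·0 = 0 ≡ 0 (mod 10).
    Then x = 0 + 9·0 = 0, valid modulo lcm(9, 10) = 90: x ≡ 0 (mod 90).
  Combine with x ≡ 1 (mod 18): gcd(90, 18) = 18, and 1 - 0 = 1 is NOT divisible by 18.
    ⇒ system is inconsistent (no integer solution).

No solution (the system is inconsistent).


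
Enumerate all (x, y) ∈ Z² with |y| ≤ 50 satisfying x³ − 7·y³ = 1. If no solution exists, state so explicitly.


The equation is x³ - 7y³ = 1. For fixed y, x³ = 7·y³ + 1, so a solution requires the RHS to be a perfect cube.
Strategy: iterate y from -50 to 50, compute RHS = 7·y³ + 1, and check whether it is a (positive or negative) perfect cube.
Check small values of y:
  y = 0: RHS = 1 = (1)³ ⇒ x = 1 works.
  y = 1: RHS = 8 = (2)³ ⇒ x = 2 works.
  y = -1: RHS = -6 is not a perfect cube.
  y = 2: RHS = 57 is not a perfect cube.
  y = -2: RHS = -55 is not a perfect cube.
  y = 3: RHS = 190 is not a perfect cube.
  y = -3: RHS = -188 is not a perfect cube.
Continuing the search up to |y| = 50 finds no further solutions beyond those listed.
Collected solutions: (1, 0), (2, 1).

Solutions (with |y| ≤ 50): (1, 0), (2, 1).


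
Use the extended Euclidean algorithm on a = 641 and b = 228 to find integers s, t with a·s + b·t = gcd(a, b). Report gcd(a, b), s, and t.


Euclidean algorithm on (641, 228) — divide until remainder is 0:
  641 = 2 · 228 + 185
  228 = 1 · 185 + 43
  185 = 4 · 43 + 13
  43 = 3 · 13 + 4
  13 = 3 · 4 + 1
  4 = 4 · 1 + 0
gcd(641, 228) = 1.
Track Bezout coefficients alongside the remainders: start with r₀ = 641 = a·1 + b·0 (s = 1, t = 0) and r₁ = 228 = a·0 + b·1 (s = 0, t = 1); each new remainder r_{k+1} = r_{k-1} − q_k·r_k inherits s_{k+1} = s_{k-1} − q_k·s_k, t_{k+1} = t_{k-1} − q_k·t_k, so r_k = a·s_k + b·t_k at every step:
  q = 2: r = 185, s = 1 − 2·0 = 1, t = 0 − 2·1 = -2  (check: 641·1 + 228·(-2) = 185)
  q = 1: r = 43, s = 0 − 1·1 = -1, t = 1 − 1·(-2) = 3  (check: 641·(-1) + 228·3 = 43)
  q = 4: r = 13, s = 1 − 4·(-1) = 5, t = -2 − 4·3 = -14  (check: 641·5 + 228·(-14) = 13)
  q = 3: r = 4, s = -1 − 3·5 = -16, t = 3 − 3·(-14) = 45  (check: 641·(-16) + 228·45 = 4)
  q = 3: r = 1, s = 5 − 3·(-16) = 53, t = -14 − 3·45 = -149  (check: 641·53 + 228·(-149) = 1)
The row with r = 1 (the gcd) gives the Bezout coefficients s = 53, t = -149.
Result: 641 · (53) + 228 · (-149) = 1.

gcd(641, 228) = 1; s = 53, t = -149 (check: 641·53 + 228·(-149) = 1).


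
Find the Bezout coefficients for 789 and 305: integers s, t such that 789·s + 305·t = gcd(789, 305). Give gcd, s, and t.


Euclidean algorithm on (789, 305) — divide until remainder is 0:
  789 = 2 · 305 + 179
  305 = 1 · 179 + 126
  179 = 1 · 126 + 53
  126 = 2 · 53 + 20
  53 = 2 · 20 + 13
  20 = 1 · 13 + 7
  13 = 1 · 7 + 6
  7 = 1 · 6 + 1
  6 = 6 · 1 + 0
gcd(789, 305) = 1.
Track Bezout coefficients alongside the remainders: start with r₀ = 789 = a·1 + b·0 (s = 1, t = 0) and r₁ = 305 = a·0 + b·1 (s = 0, t = 1); each new remainder r_{k+1} = r_{k-1} − q_k·r_k inherits s_{k+1} = s_{k-1} − q_k·s_k, t_{k+1} = t_{k-1} − q_k·t_k, so r_k = a·s_k + b·t_k at every step:
  q = 2: r = 179, s = 1 − 2·0 = 1, t = 0 − 2·1 = -2  (check: 789·1 + 305·(-2) = 179)
  q = 1: r = 126, s = 0 − 1·1 = -1, t = 1 − 1·(-2) = 3  (check: 789·(-1) + 305·3 = 126)
  q = 1: r = 53, s = 1 − 1·(-1) = 2, t = -2 − 1·3 = -5  (check: 789·2 + 305·(-5) = 53)
  q = 2: r = 20, s = -1 − 2·2 = -5, t = 3 − 2·(-5) = 13  (check: 789·(-5) + 305·13 = 20)
  q = 2: r = 13, s = 2 − 2·(-5) = 12, t = -5 − 2·13 = -31  (check: 789·12 + 305·(-31) = 13)
  q = 1: r = 7, s = -5 − 1·12 = -17, t = 13 − 1·(-31) = 44  (check: 789·(-17) + 305·44 = 7)
  q = 1: r = 6, s = 12 − 1·(-17) = 29, t = -31 − 1·44 = -75  (check: 789·29 + 305·(-75) = 6)
  q = 1: r = 1, s = -17 − 1·29 = -46, t = 44 − 1·(-75) = 119  (check: 789·(-46) + 305·119 = 1)
The row with r = 1 (the gcd) gives the Bezout coefficients s = -46, t = 119.
Result: 789 · (-46) + 305 · (119) = 1.

gcd(789, 305) = 1; s = -46, t = 119 (check: 789·(-46) + 305·119 = 1).


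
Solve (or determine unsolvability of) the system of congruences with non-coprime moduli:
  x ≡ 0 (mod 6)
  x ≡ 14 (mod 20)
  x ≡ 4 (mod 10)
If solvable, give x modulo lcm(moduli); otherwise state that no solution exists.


Moduli 6, 20, 10 are not pairwise coprime, so CRT works modulo lcm(m_i) when all pairwise compatibility conditions hold.
Pairwise compatibility: gcd(m_i, m_j) must divide a_i - a_j for every pair.
Merge one congruence at a time:
  Start: x ≡ 0 (mod 6).
  Combine with x ≡ 14 (mod 20): gcd(6, 20) = 2; 14 - 0 = 14, which IS divisible by 2, so compatible.
    Write x = 0 + 6·t and substitute into x ≡ 14 (mod 20): 6·t ≡ 14 − 0 = 14 (mod 20).
    Divide the congruence (and modulus) by g = 2: 3·t ≡ 7 (mod 10).
    The inverse of 3 mod 10 is 7 (since 3·7 = 21 = 2·10 + 1), so t ≡ 7·7 = 49 ≡ 9 (mod 10).
    Then x = 0 + 6·9 = 54, valid modulo lcm(6, 20) = 60: x ≡ 54 (mod 60).
  Combine with x ≡ 4 (mod 10): gcd(60, 10) = 10; 4 - 54 = -50, which IS divisible by 10, so compatible.
    Write x = 54 + 60·t and substitute into x ≡ 4 (mod 10): 60·t ≡ 4 − 54 = -50 (mod 10).
    Divide the congruence (and modulus) by g = 10: 6·t ≡ -5 (mod 1).
    Modulo 1 every t works; take t = 0.
    Then x = 54 + 60·0 = 54, valid modulo lcm(60, 10) = 60: x ≡ 54 (mod 60).
Verify: 54 mod 6 = 0, 54 mod 20 = 14, 54 mod 10 = 4.

x ≡ 54 (mod 60).


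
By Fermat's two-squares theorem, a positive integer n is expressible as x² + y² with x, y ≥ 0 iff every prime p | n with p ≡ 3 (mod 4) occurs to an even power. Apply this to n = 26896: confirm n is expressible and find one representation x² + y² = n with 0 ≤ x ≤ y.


Step 1: Factor n = 26896 = 2^4 · 41^2.
Step 2: Check the mod-4 condition on each prime factor: 2 = 2 (special); 41 ≡ 1 (mod 4), exponent 2.
All primes ≡ 3 (mod 4) appear to even exponent (or don't appear), so by the two-squares theorem n IS expressible as a sum of two squares.
Step 3: Build a representation. Group n = k² · m with k = 4 and m = 41 · 41 = 1681 (a product of primes ≡ 1 (mod 4)); a representation of m scales to one of n via (k·x)² + (k·y)² = k²(x² + y²). Each prime p ≡ 1 (mod 4) is itself a sum of two squares; find a² by testing p − a² for a perfect square:
  41: 41 − 1² = 40, 41 − 2² = 37, 41 − 3² = 32, 41 − 4² = 25 = 5² ⇒ 41 = 4² + 5².
  Combine using the Brahmagupta–Fibonacci identity (a² + b²)(c² + d²) = (ac − bd)² + (ad + bc)² = (ac + bd)² + (ad − bc)²:
  41 · 41 = 1681: from (4² + 5²)(4² + 5²), take (4·4 − 5·5, 4·5 + 5·4) = (16 − 25, 20 + 20) = (-9, 40); dropping signs (only squares matter) gives (9, 40); check 9² + 40² = 81 + 1600 = 1681 ✓.
  Scale by k = 4: (4·9, 4·40) = (36, 160).
Step 4: Order so x ≤ y and verify: 36² + 160² = 1296 + 25600 = 26896 = n. ✓

n = 26896 = 36² + 160² (one valid representation with x ≤ y).


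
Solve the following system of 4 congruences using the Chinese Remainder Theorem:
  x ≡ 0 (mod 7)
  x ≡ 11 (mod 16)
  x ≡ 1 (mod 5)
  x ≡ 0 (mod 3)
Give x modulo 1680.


Product of moduli M = 7 · 16 · 5 · 3 = 1680.
Merge one congruence at a time:
  Start: x ≡ 0 (mod 7).
  Combine with x ≡ 11 (mod 16); new modulus lcm = 112.
    Write x = 0 + 7·t and substitute into x ≡ 11 (mod 16): 7·t ≡ 11 − 0 = 11 (mod 16).
    The inverse of 7 mod 16 is 7 (since 7·7 = 49 = 3·16 + 1), so t ≡ 7·11 = 77 ≡ 13 (mod 16).
    Then x = 0 + 7·13 = 91, valid modulo lcm(7, 16) = 112: x ≡ 91 (mod 112).
  Combine with x ≡ 1 (mod 5); new modulus lcm = 560.
    Write x = 91 + 112·t and substitute into x ≡ 1 (mod 5): 112·t ≡ 1 − 91 = -90 (mod 5).
    Reduce coefficients mod 5: 2·t ≡ 0 (mod 5).
    The inverse of 2 mod 5 is 3 (since 2·3 = 6 = 1·5 + 1), so t ≡ 3·0 = 0 ≡ 0 (mod 5).
    Then x = 91 + 112·0 = 91, valid modulo lcm(112, 5) = 560: x ≡ 91 (mod 560).
  Combine with x ≡ 0 (mod 3); new modulus lcm = 1680.
    Write x = 91 + 560·t and substitute into x ≡ 0 (mod 3): 560·t ≡ 0 − 91 = -91 (mod 3).
    Reduce coefficients mod 3: 2·t ≡ 2 (mod 3).
    The inverse of 2 mod 3 is 2 (since 2·2 = 4 = 1·3 + 1), so t ≡ 2·2 = 4 ≡ 1 (mod 3).
    Then x = 91 + 560·1 = 651, valid modulo lcm(560, 3) = 1680: x ≡ 651 (mod 1680).
Verify against each original: 651 mod 7 = 0, 651 mod 16 = 11, 651 mod 5 = 1, 651 mod 3 = 0.

x ≡ 651 (mod 1680).


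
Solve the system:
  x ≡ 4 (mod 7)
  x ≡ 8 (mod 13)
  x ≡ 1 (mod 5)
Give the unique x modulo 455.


Moduli 7, 13, 5 are pairwise coprime; by CRT there is a unique solution modulo M = 7 · 13 · 5 = 455.
Solve pairwise, accumulating the modulus:
  Start with x ≡ 4 (mod 7).
  Combine with x ≡ 8 (mod 13): since gcd(7, 13) = 1, we get a unique residue mod 91.
    Write x = 4 + 7·t and substitute into x ≡ 8 (mod 13): 7·t ≡ 8 − 4 = 4 (mod 13).
    The inverse of 7 mod 13 is 2 (since 7·2 = 14 = 1·13 + 1), so t ≡ 2·4 = 8 ≡ 8 (mod 13).
    Then x = 4 + 7·8 = 60, valid modulo lcm(7, 13) = 91: x ≡ 60 (mod 91).
  Combine with x ≡ 1 (mod 5): since gcd(91, 5) = 1, we get a unique residue mod 455.
    Write x = 60 + 91·t and substitute into x ≡ 1 (mod 5): 91·t ≡ 1 − 60 = -59 (mod 5).
    Reduce coefficients mod 5: 1·t ≡ 1 (mod 5).
    So t ≡ 1 (mod 5).
    Then x = 60 + 91·1 = 151, valid modulo lcm(91, 5) = 455: x ≡ 151 (mod 455).
Verify: 151 mod 7 = 4 ✓, 151 mod 13 = 8 ✓, 151 mod 5 = 1 ✓.

x ≡ 151 (mod 455).


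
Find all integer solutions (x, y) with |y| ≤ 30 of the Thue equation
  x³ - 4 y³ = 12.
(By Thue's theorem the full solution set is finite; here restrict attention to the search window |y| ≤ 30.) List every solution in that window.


The equation is x³ - 4y³ = 12. For fixed y, x³ = 4·y³ + 12, so a solution requires the RHS to be a perfect cube.
Strategy: iterate y from -30 to 30, compute RHS = 4·y³ + 12, and check whether it is a (positive or negative) perfect cube.
Check small values of y:
  y = 0: RHS = 12 is not a perfect cube.
  y = 1: RHS = 16 is not a perfect cube.
  y = -1: RHS = 8 = (2)³ ⇒ x = 2 works.
  y = 2: RHS = 44 is not a perfect cube.
  y = -2: RHS = -20 is not a perfect cube.
  y = 3: RHS = 120 is not a perfect cube.
  y = -3: RHS = -96 is not a perfect cube.
Continuing, at y = 5: RHS = 512 = (8)³ ⇒ x = 8 works.
Searching the remaining y in |y| ≤ 30 finds no further solutions.
Collected solutions: (2, -1), (8, 5).

Solutions (with |y| ≤ 30): (2, -1), (8, 5).


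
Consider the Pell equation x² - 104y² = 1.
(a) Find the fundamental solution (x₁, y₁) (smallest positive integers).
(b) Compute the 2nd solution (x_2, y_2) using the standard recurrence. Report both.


Step 1: Find the fundamental solution (x₁, y₁) of x² - 104y² = 1.
  Expand √104 as a continued fraction. a₀ = ⌊√104⌋ = 10; iterate m_{k+1} = d_k·a_k − m_k, d_{k+1} = (104 − m_{k+1}²)/d_k, a_{k+1} = ⌊(a₀ + m_{k+1})/d_{k+1}⌋ (starting m₀ = 0, d₀ = 1), with convergents p_k = a_k·p_{k-1} + p_{k-2}, q_k = a_k·q_{k-1} + q_{k-2} (p₋₁ = 1, q₋₁ = 0):
  k = 0: a₀ = 10; p₀/q₀ = 10/1; p₀² − 104·q₀² = 100 − 104 = -4.
  k = 1: m = 10, d = 4, a = ⌊(10 + 10)/4⌋ = 5; p/q = (5·10 + 1)/(5·1 + 0) = 51/5; p² − 104·q² = 2601 − 2600 = 1.
  The first convergent with p² − 104·q² = 1 gives the fundamental solution (x₁, y₁) = (51, 5).
Step 2: Apply the recurrence (x_{n+1}, y_{n+1}) = (x₁x_n + 104y₁y_n, x₁y_n + y₁x_n) repeatedly.
  From (x_1, y_1) = (51, 5): x_2 = 51·51 + 104·5·5 = 5201; y_2 = 51·5 + 5·51 = 510.
Step 3: Verify x_2² - 104·y_2² = 27050401 - 27050400 = 1 (should be 1). ✓

(x_1, y_1) = (51, 5); (x_2, y_2) = (5201, 510).


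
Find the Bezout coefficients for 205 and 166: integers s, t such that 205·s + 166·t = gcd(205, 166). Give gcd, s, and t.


Euclidean algorithm on (205, 166) — divide until remainder is 0:
  205 = 1 · 166 + 39
  166 = 4 · 39 + 10
  39 = 3 · 10 + 9
  10 = 1 · 9 + 1
  9 = 9 · 1 + 0
gcd(205, 166) = 1.
Track Bezout coefficients alongside the remainders: start with r₀ = 205 = a·1 + b·0 (s = 1, t = 0) and r₁ = 166 = a·0 + b·1 (s = 0, t = 1); each new remainder r_{k+1} = r_{k-1} − q_k·r_k inherits s_{k+1} = s_{k-1} − q_k·s_k, t_{k+1} = t_{k-1} − q_k·t_k, so r_k = a·s_k + b·t_k at every step:
  q = 1: r = 39, s = 1 − 1·0 = 1, t = 0 − 1·1 = -1  (check: 205·1 + 166·(-1) = 39)
  q = 4: r = 10, s = 0 − 4·1 = -4, t = 1 − 4·(-1) = 5  (check: 205·(-4) + 166·5 = 10)
  q = 3: r = 9, s = 1 − 3·(-4) = 13, t = -1 − 3·5 = -16  (check: 205·13 + 166·(-16) = 9)
  q = 1: r = 1, s = -4 − 1·13 = -17, t = 5 − 1·(-16) = 21  (check: 205·(-17) + 166·21 = 1)
The row with r = 1 (the gcd) gives the Bezout coefficients s = -17, t = 21.
Result: 205 · (-17) + 166 · (21) = 1.

gcd(205, 166) = 1; s = -17, t = 21 (check: 205·(-17) + 166·21 = 1).


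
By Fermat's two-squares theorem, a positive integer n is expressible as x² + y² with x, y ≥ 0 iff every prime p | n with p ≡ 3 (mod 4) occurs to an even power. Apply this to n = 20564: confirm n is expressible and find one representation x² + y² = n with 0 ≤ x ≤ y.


Step 1: Factor n = 20564 = 2^2 · 53 · 97.
Step 2: Check the mod-4 condition on each prime factor: 2 = 2 (special); 53 ≡ 1 (mod 4), exponent 1; 97 ≡ 1 (mod 4), exponent 1.
All primes ≡ 3 (mod 4) appear to even exponent (or don't appear), so by the two-squares theorem n IS expressible as a sum of two squares.
Step 3: Build a representation. Group n = k² · m with k = 2 and m = 53 · 97 = 5141 (a product of primes ≡ 1 (mod 4)); a representation of m scales to one of n via (k·x)² + (k·y)² = k²(x² + y²). Each prime p ≡ 1 (mod 4) is itself a sum of two squares; find a² by testing p − a² for a perfect square:
  53: 53 − 1² = 52, 53 − 2² = 49 = 7² ⇒ 53 = 2² + 7².
  97: 97 − 1² = 96, 97 − 2² = 93, 97 − 3² = 88, 97 − 4² = 81 = 9² ⇒ 97 = 4² + 9².
  Combine using the Brahmagupta–Fibonacci identity (a² + b²)(c² + d²) = (ac − bd)² + (ad + bc)² = (ac + bd)² + (ad − bc)²:
  53 · 97 = 5141: from (2² + 7²)(4² + 9²), take (2·4 − 7·9, 2·9 + 7·4) = (8 − 63, 18 + 28) = (-55, 46); dropping signs (only squares matter) gives (55, 46); check 55² + 46² = 3025 + 2116 = 5141 ✓.
  Scale by k = 2: (2·55, 2·46) = (110, 92).
Step 4: Order so x ≤ y and verify: 92² + 110² = 8464 + 12100 = 20564 = n. ✓

n = 20564 = 92² + 110² (one valid representation with x ≤ y).
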